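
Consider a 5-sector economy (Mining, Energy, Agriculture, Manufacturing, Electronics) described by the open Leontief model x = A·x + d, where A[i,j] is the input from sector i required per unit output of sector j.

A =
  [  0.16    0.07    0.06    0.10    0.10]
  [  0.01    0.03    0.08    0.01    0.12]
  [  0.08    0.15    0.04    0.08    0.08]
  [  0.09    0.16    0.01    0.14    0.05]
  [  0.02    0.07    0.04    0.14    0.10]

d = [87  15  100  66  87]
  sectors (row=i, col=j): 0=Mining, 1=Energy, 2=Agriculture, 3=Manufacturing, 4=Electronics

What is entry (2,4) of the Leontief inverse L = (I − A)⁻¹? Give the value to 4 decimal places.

L[2,4] = 0.1448

Form M = I − A:
  [  0.84   -0.07   -0.06   -0.10   -0.10]
  [ -0.01    0.97   -0.08   -0.01   -0.12]
  [ -0.08   -0.15    0.96   -0.08   -0.08]
  [ -0.09   -0.16   -0.01    0.86   -0.05]
  [ -0.02   -0.07   -0.04   -0.14    0.90]
Leontief inverse L = M⁻¹:
  [  1.2252    0.1461    0.0979    0.1817    0.1744]
  [  0.0312    1.0681    0.0980    0.0508    0.1574]
  [  0.1233    0.2086    1.0742    0.1403    0.1448]
  [  0.1388    0.2240    0.0447    1.2046    0.1162]
  [  0.0567    0.1304    0.0645    0.2016    1.1517]
Total output x = L · d:
  x_0 = 1.2252·87 + 0.1461·15 + 0.0979·100 + 0.1817·66 + 0.1744·87 = 145.7333
  x_1 = 0.0312·87 + 1.0681·15 + 0.0980·100 + 0.0508·66 + 0.1574·87 = 45.5927
  x_2 = 0.1233·87 + 0.2086·15 + 1.0742·100 + 0.1403·66 + 0.1448·87 = 143.1321
  x_3 = 0.1388·87 + 0.2240·15 + 0.0447·100 + 1.2046·66 + 0.1162·87 = 109.5170
  x_4 = 0.0567·87 + 0.1304·15 + 0.0645·100 + 0.2016·66 + 1.1517·87 = 126.8487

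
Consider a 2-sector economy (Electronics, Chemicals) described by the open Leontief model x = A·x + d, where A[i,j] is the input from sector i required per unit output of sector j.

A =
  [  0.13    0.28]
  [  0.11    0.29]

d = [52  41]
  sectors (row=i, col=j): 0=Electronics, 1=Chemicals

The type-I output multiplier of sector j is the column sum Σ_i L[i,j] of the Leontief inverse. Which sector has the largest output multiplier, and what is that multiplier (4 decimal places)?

Form M = I − A:
  [  0.87   -0.28]
  [ -0.11    0.71]
Leontief inverse L = M⁻¹:
  [  1.2097    0.4771]
  [  0.1874    1.4824]
Total output x = L · d:
  x_0 = 1.2097·52 + 0.4771·41 = 82.4672
  x_1 = 0.1874·52 + 1.4824·41 = 70.5231
Output multipliers (column sums of L):
  Electronics: 1.3972
  Chemicals: 1.9594

Chemicals (1.9594)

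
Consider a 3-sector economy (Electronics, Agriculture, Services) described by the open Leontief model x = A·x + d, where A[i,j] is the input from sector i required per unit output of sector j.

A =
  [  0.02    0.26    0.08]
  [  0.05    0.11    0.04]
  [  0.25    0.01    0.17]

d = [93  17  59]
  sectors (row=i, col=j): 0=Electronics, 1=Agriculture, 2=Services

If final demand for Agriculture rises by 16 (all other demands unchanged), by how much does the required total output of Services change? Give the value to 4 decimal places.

1.7287

Form M = I − A:
  [  0.98   -0.26   -0.08]
  [ -0.05    0.89   -0.04]
  [ -0.25   -0.01    0.83]
Leontief inverse L = M⁻¹:
  [  1.0664    0.3129    0.1179]
  [  0.0744    1.1460    0.0624]
  [  0.3221    0.1080    1.2411]
Total output x = L · d:
  x_0 = 1.0664·93 + 0.3129·17 + 0.1179·59 = 111.4518
  x_1 = 0.0744·93 + 1.1460·17 + 0.0624·59 = 30.0823
  x_2 = 0.3221·93 + 0.1080·17 + 1.2411·59 = 105.0166
Δx_2 = L[2,1] · Δd_1 = 0.1080 · 16 = 1.7287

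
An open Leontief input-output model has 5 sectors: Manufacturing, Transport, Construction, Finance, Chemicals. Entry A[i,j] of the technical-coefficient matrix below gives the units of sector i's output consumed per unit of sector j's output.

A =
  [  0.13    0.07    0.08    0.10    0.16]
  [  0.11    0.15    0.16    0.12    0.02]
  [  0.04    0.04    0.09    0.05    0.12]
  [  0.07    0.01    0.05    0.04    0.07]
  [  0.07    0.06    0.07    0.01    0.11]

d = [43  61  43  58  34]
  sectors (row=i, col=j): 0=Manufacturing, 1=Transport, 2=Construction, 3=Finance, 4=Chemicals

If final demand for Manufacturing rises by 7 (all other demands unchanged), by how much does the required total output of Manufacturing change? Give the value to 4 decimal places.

8.4357

Form M = I − A:
  [  0.87   -0.07   -0.08   -0.10   -0.16]
  [ -0.11    0.85   -0.16   -0.12   -0.02]
  [ -0.04   -0.04    0.91   -0.05   -0.12]
  [ -0.07   -0.01   -0.05    0.96   -0.07]
  [ -0.07   -0.06   -0.07   -0.01    0.89]
Leontief inverse L = M⁻¹:
  [  1.2051    0.1262    0.1559    0.1521    0.2525]
  [  0.1886    1.2136    0.2486    0.1854    0.1093]
  [  0.0821    0.0736    1.1369    0.0788    0.1759]
  [  0.1025    0.0328    0.0819    1.0619    0.1137]
  [  0.1151    0.0979    0.1194    0.0426    1.1659]
Total output x = L · d:
  x_0 = 1.2051·43 + 0.1262·61 + 0.1559·43 + 0.1521·58 + 0.2525·34 = 83.6234
  x_1 = 0.1886·43 + 1.2136·61 + 0.2486·43 + 0.1854·58 + 0.1093·34 = 107.2958
  x_2 = 0.0821·43 + 0.0736·61 + 1.1369·43 + 0.0788·58 + 0.1759·34 = 67.4571
  x_3 = 0.1025·43 + 0.0328·61 + 0.0819·43 + 1.0619·58 + 0.1137·34 = 75.3865
  x_4 = 0.1151·43 + 0.0979·61 + 0.1194·43 + 0.0426·58 + 1.1659·34 = 58.1654
Δx_0 = L[0,0] · Δd_0 = 1.2051 · 7 = 8.4357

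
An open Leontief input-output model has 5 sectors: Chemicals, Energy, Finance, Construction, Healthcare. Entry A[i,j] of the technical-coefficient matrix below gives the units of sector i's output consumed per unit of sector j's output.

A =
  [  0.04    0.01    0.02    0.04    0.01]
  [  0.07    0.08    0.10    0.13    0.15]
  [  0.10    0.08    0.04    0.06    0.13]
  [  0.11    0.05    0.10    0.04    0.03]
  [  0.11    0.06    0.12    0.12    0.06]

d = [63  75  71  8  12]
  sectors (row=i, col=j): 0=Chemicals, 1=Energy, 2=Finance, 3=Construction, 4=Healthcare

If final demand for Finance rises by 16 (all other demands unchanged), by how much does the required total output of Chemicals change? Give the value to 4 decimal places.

Form M = I − A:
  [  0.96   -0.01   -0.02   -0.04   -0.01]
  [ -0.07    0.92   -0.10   -0.13   -0.15]
  [ -0.10   -0.08    0.96   -0.06   -0.13]
  [ -0.11   -0.05   -0.10    0.96   -0.03]
  [ -0.11   -0.06   -0.12   -0.12    0.94]
Leontief inverse L = M⁻¹:
  [  1.0544    0.0183    0.0317    0.0509    0.0201]
  [  0.1462    1.1275    0.1672    0.1956    0.2108]
  [  0.1546    0.1139    1.0902    0.1118    0.1742]
  [  0.1499    0.0758    0.1312    1.0746    0.0661]
  [  0.1716    0.0983    0.1703    0.1699    1.1103]
Total output x = L · d:
  x_0 = 1.0544·63 + 0.0183·75 + 0.0317·71 + 0.0509·8 + 0.0201·12 = 70.7018
  x_1 = 0.1462·63 + 1.1275·75 + 0.1672·71 + 0.1956·8 + 0.2108·12 = 109.7374
  x_2 = 0.1546·63 + 0.1139·75 + 1.0902·71 + 0.1118·8 + 0.1742·12 = 98.6707
  x_3 = 0.1499·63 + 0.0758·75 + 0.1312·71 + 1.0746·8 + 0.0661·12 = 33.8333
  x_4 = 0.1716·63 + 0.0983·75 + 0.1703·71 + 0.1699·8 + 1.1103·12 = 44.9595
Δx_0 = L[0,2] · Δd_2 = 0.0317 · 16 = 0.5071

0.5071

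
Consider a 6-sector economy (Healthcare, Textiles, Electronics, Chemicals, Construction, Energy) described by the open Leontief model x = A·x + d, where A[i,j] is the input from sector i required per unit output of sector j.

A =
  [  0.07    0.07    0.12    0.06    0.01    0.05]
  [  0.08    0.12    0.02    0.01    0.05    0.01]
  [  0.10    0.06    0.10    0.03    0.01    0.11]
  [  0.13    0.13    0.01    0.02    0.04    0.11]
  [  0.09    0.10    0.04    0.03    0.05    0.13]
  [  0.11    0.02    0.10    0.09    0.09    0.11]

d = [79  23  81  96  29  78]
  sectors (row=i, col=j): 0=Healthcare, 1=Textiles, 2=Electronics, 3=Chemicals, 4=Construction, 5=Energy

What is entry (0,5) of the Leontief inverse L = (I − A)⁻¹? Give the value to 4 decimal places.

L[0,5] = 0.1010

Form M = I − A:
  [  0.93   -0.07   -0.12   -0.06   -0.01   -0.05]
  [ -0.08    0.88   -0.02   -0.01   -0.05   -0.01]
  [ -0.10   -0.06    0.90   -0.03   -0.01   -0.11]
  [ -0.13   -0.13   -0.01    0.98   -0.04   -0.11]
  [ -0.09   -0.10   -0.04   -0.03    0.95   -0.13]
  [ -0.11   -0.02   -0.10   -0.09   -0.09    0.89]
Leontief inverse L = M⁻¹:
  [  1.1307    0.1201    0.1671    0.0859    0.0332    0.1010]
  [  0.1201    1.1618    0.0495    0.0264    0.0677    0.0391]
  [  0.1661    0.1095    1.1566    0.0632    0.0382    0.1669]
  [  0.1963    0.1874    0.0632    1.0533    0.0723    0.1617]
  [  0.1599    0.1562    0.0947    0.0648    1.0842    0.1888]
  [  0.1971    0.0880    0.1677    0.1314    0.1268    1.1912]
Total output x = L · d:
  x_0 = 1.1307·79 + 0.1201·23 + 0.1671·81 + 0.0859·96 + 0.0332·29 + 0.1010·78 = 122.7022
  x_1 = 0.1201·79 + 1.1618·23 + 0.0495·81 + 0.0264·96 + 0.0677·29 + 0.0391·78 = 47.7640
  x_2 = 0.1661·79 + 0.1095·23 + 1.1566·81 + 0.0632·96 + 0.0382·29 + 0.1669·78 = 129.5152
  x_3 = 0.1963·79 + 0.1874·23 + 0.0632·81 + 1.0533·96 + 0.0723·29 + 0.1617·78 = 140.7644
  x_4 = 0.1599·79 + 0.1562·23 + 0.0947·81 + 0.0648·96 + 1.0842·29 + 0.1888·78 = 76.2870
  x_5 = 0.1971·79 + 0.0880·23 + 0.1677·81 + 0.1314·96 + 0.1268·29 + 1.1912·78 = 140.3805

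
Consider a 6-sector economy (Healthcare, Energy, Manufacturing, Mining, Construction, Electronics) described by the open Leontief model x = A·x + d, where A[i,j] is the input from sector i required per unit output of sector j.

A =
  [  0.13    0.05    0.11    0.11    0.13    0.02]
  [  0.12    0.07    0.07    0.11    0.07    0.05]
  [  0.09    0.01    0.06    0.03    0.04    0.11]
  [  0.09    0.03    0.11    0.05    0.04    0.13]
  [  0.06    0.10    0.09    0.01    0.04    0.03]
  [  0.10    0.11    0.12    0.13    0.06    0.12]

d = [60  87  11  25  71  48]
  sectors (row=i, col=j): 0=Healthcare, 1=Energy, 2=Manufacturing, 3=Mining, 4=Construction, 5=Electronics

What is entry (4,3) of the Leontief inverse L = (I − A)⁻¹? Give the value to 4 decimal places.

Form M = I − A:
  [  0.87   -0.05   -0.11   -0.11   -0.13   -0.02]
  [ -0.12    0.93   -0.07   -0.11   -0.07   -0.05]
  [ -0.09   -0.01    0.94   -0.03   -0.04   -0.11]
  [ -0.09   -0.03   -0.11    0.95   -0.04   -0.13]
  [ -0.06   -0.10   -0.09   -0.01    0.96   -0.03]
  [ -0.10   -0.11   -0.12   -0.13   -0.06    0.88]
Leontief inverse L = M⁻¹:
  [  1.2271    0.1057    0.2024    0.1753    0.1953    0.0918]
  [  0.2121    1.1223    0.1569    0.1771    0.1319    0.1189]
  [  0.1565    0.0515    1.1245    0.0827    0.0854    0.1622]
  [  0.1766    0.0818    0.1924    1.1172    0.0970    0.2011]
  [  0.1222    0.1348    0.1437    0.0557    1.0810    0.0735]
  [  0.2217    0.1806    0.2342    0.2222    0.1384    1.2185]
Total output x = L · d:
  x_0 = 1.2271·60 + 0.1057·87 + 0.2024·11 + 0.1753·25 + 0.1953·71 + 0.0918·48 = 107.7011
  x_1 = 0.2121·60 + 1.1223·87 + 0.1569·11 + 0.1771·25 + 0.1319·71 + 0.1189·48 = 131.5944
  x_2 = 0.1565·60 + 0.0515·87 + 1.1245·11 + 0.0827·25 + 0.0854·71 + 0.1622·48 = 42.1604
  x_3 = 0.1766·60 + 0.0818·87 + 0.1924·11 + 1.1172·25 + 0.0970·71 + 0.2011·48 = 64.2953
  x_4 = 0.1222·60 + 0.1348·87 + 0.1437·11 + 0.0557·25 + 1.0810·71 + 0.0735·48 = 102.3152
  x_5 = 0.2217·60 + 0.1806·87 + 0.2342·11 + 0.2222·25 + 0.1384·71 + 1.2185·48 = 105.4569

L[4,3] = 0.0557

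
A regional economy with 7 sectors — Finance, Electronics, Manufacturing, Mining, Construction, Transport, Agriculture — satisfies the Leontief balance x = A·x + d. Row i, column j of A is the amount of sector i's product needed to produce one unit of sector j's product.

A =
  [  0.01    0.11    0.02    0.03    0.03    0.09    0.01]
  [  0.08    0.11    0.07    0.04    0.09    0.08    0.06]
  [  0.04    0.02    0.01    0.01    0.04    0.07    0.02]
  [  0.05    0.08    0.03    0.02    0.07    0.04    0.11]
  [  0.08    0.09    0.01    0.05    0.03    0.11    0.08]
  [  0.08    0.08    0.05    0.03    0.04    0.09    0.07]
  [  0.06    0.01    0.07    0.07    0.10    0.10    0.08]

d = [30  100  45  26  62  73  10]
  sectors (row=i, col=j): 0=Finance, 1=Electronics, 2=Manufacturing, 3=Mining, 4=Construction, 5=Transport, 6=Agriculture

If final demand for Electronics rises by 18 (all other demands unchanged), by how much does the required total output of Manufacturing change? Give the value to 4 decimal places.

Form M = I − A:
  [  0.99   -0.11   -0.02   -0.03   -0.03   -0.09   -0.01]
  [ -0.08    0.89   -0.07   -0.04   -0.09   -0.08   -0.06]
  [ -0.04   -0.02    0.99   -0.01   -0.04   -0.07   -0.02]
  [ -0.05   -0.08   -0.03    0.98   -0.07   -0.04   -0.11]
  [ -0.08   -0.09   -0.01   -0.05    0.97   -0.11   -0.08]
  [ -0.08   -0.08   -0.05   -0.03   -0.04    0.91   -0.07]
  [ -0.06   -0.01   -0.07   -0.07   -0.10   -0.10    0.92]
Leontief inverse L = M⁻¹:
  [  1.0453    0.1535    0.0440    0.0491    0.0620    0.1347    0.0438]
  [  0.1343    1.1790    0.1057    0.0735    0.1414    0.1579    0.1137]
  [  0.0620    0.0484    1.0242    0.0234    0.0588    0.1019    0.0418]
  [  0.0925    0.1294    0.0600    1.0490    0.1131    0.1018    0.1538]
  [  0.1271    0.1502    0.0445    0.0800    1.0770    0.1771    0.1288]
  [  0.1241    0.1358    0.0811    0.0579    0.0833    1.1545    0.1140]
  [  0.1087    0.0674    0.1002    0.1006    0.1448    0.1707    1.1323]
Total output x = L · d:
  x_0 = 1.0453·30 + 0.1535·100 + 0.0440·45 + 0.0491·26 + 0.0620·62 + 0.1347·73 + 0.0438·10 = 64.0822
  x_1 = 0.1343·30 + 1.1790·100 + 0.1057·45 + 0.0735·26 + 0.1414·62 + 0.1579·73 + 0.1137·10 = 150.0279
  x_2 = 0.0620·30 + 0.0484·100 + 1.0242·45 + 0.0234·26 + 0.0588·62 + 0.1019·73 + 0.0418·10 = 64.8968
  x_3 = 0.0925·30 + 0.1294·100 + 0.0600·45 + 1.0490·26 + 0.1131·62 + 0.1018·73 + 0.1538·10 = 61.6699
  x_4 = 0.1271·30 + 0.1502·100 + 0.0445·45 + 0.0800·26 + 1.0770·62 + 0.1771·73 + 0.1288·10 = 103.9051
  x_5 = 0.1241·30 + 0.1358·100 + 0.0811·45 + 0.0579·26 + 0.0833·62 + 1.1545·73 + 0.1140·10 = 113.0465
  x_6 = 0.1087·30 + 0.0674·100 + 0.1002·45 + 0.1006·26 + 0.1448·62 + 0.1707·73 + 1.1323·10 = 49.8914
Δx_2 = L[2,1] · Δd_1 = 0.0484 · 18 = 0.8705

0.8705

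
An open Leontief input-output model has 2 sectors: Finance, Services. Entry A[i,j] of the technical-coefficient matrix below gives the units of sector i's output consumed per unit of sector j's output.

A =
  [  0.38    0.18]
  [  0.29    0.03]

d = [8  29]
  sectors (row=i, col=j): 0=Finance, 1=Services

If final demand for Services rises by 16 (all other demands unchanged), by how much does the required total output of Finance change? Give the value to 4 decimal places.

5.2440

Form M = I − A:
  [  0.62   -0.18]
  [ -0.29    0.97]
Leontief inverse L = M⁻¹:
  [  1.7662    0.3277]
  [  0.5280    1.1289]
Total output x = L · d:
  x_0 = 1.7662·8 + 0.3277·29 = 23.6344
  x_1 = 0.5280·8 + 1.1289·29 = 36.9629
Δx_0 = L[0,1] · Δd_1 = 0.3277 · 16 = 5.2440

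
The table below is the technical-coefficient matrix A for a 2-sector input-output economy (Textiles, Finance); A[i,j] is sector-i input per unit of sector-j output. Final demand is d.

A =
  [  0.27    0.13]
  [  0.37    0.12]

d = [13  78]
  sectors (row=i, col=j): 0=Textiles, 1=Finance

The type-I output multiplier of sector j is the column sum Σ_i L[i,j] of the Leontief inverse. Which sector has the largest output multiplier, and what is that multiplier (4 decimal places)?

Textiles (2.1033)

Form M = I − A:
  [  0.73   -0.13]
  [ -0.37    0.88]
Leontief inverse L = M⁻¹:
  [  1.4807    0.2187]
  [  0.6226    1.2283]
Total output x = L · d:
  x_0 = 1.4807·13 + 0.2187·78 = 36.3116
  x_1 = 0.6226·13 + 1.2283·78 = 103.9038
Output multipliers (column sums of L):
  Textiles: 2.1033
  Finance: 1.4471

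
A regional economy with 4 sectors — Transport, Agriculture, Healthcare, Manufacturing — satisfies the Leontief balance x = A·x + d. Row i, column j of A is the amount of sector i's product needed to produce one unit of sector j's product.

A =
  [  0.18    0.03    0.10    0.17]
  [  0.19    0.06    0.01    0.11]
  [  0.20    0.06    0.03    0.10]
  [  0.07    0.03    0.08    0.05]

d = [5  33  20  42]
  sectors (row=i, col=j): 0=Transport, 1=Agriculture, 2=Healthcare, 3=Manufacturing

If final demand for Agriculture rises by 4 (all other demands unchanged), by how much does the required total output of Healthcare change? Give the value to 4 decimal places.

0.3354

Form M = I − A:
  [  0.82   -0.03   -0.10   -0.17]
  [ -0.19    0.94   -0.01   -0.11]
  [ -0.20   -0.06    0.97   -0.10]
  [ -0.07   -0.03   -0.08    0.95]
Leontief inverse L = M⁻¹:
  [  1.2927    0.0593    0.1549    0.2545]
  [  0.2796    1.0820    0.0549    0.1811]
  [  0.2971    0.0839    1.0770    0.1762]
  [  0.1291    0.0456    0.1038    1.0919]
Total output x = L · d:
  x_0 = 1.2927·5 + 0.0593·33 + 0.1549·20 + 0.2545·42 = 22.2059
  x_1 = 0.2796·5 + 1.0820·33 + 0.0549·20 + 0.1811·42 = 45.8094
  x_2 = 0.2971·5 + 0.0839·33 + 1.0770·20 + 0.1762·42 = 33.1944
  x_3 = 0.1291·5 + 0.0456·33 + 0.1038·20 + 1.0919·42 = 50.0887
Δx_2 = L[2,1] · Δd_1 = 0.0839 · 4 = 0.3354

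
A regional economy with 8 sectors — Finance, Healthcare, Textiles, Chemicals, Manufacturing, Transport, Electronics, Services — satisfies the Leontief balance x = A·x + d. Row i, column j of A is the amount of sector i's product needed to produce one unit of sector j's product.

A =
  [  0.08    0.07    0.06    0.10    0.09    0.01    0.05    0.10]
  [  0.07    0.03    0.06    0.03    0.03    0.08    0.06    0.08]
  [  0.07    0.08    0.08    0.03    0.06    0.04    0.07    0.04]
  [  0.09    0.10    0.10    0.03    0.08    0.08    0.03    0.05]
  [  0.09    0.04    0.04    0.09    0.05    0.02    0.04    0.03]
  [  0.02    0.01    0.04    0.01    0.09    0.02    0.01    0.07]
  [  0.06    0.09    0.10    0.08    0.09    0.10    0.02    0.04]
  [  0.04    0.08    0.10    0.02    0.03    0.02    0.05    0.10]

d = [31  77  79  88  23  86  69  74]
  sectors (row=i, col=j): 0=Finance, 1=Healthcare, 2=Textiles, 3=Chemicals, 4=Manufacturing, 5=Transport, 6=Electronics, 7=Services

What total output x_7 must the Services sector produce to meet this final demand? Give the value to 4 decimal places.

129.3784

Form M = I − A:
  [  0.92   -0.07   -0.06   -0.10   -0.09   -0.01   -0.05   -0.10]
  [ -0.07    0.97   -0.06   -0.03   -0.03   -0.08   -0.06   -0.08]
  [ -0.07   -0.08    0.92   -0.03   -0.06   -0.04   -0.07   -0.04]
  [ -0.09   -0.10   -0.10    0.97   -0.08   -0.08   -0.03   -0.05]
  [ -0.09   -0.04   -0.04   -0.09    0.95   -0.02   -0.04   -0.03]
  [ -0.02   -0.01   -0.04   -0.01   -0.09    0.98   -0.01   -0.07]
  [ -0.06   -0.09   -0.10   -0.08   -0.09   -0.10    0.98   -0.04]
  [ -0.04   -0.08   -0.10   -0.02   -0.03   -0.02   -0.05    0.90]
Leontief inverse L = M⁻¹:
  [  1.1536    0.1407    0.1395    0.1542    0.1557    0.0582    0.0978    0.1695]
  [  0.1207    1.0810    0.1193    0.0690    0.0829    0.1140    0.0944    0.1345]
  [  0.1291    0.1351    1.1433    0.0755    0.1161    0.0807    0.1093    0.0964]
  [  0.1579    0.1609    0.1709    1.0809    0.1444    0.1231    0.0763    0.1173]
  [  0.1443    0.0913    0.0966    0.1311    1.1010    0.0552    0.0734    0.0800]
  [  0.0529    0.0405    0.0747    0.0354    0.1186    1.0380    0.0322    0.1009]
  [  0.1302    0.1528    0.1732    0.1297    0.1572    0.1456    1.0661    0.1069]
  [  0.0931    0.1334    0.1621    0.0578    0.0785    0.0574    0.0890    1.1548]
Total output x = L · d:
  x_0 = 1.1536·31 + 0.1407·77 + 0.1395·79 + 0.1542·88 + 0.1557·23 + 0.0582·86 + 0.0978·69 + 0.1695·74 = 99.0577
  x_1 = 0.1207·31 + 1.0810·77 + 0.1193·79 + 0.0690·88 + 0.0829·23 + 0.1140·86 + 0.0944·69 + 0.1345·74 = 130.6542
  x_2 = 0.1291·31 + 0.1351·77 + 1.1433·79 + 0.0755·88 + 0.1161·23 + 0.0807·86 + 0.1093·69 + 0.0964·74 = 135.6432
  x_3 = 0.1579·31 + 0.1609·77 + 0.1709·79 + 1.0809·88 + 0.1444·23 + 0.1231·86 + 0.0763·69 + 0.1173·74 = 153.7563
  x_4 = 0.1443·31 + 0.0913·77 + 0.0966·79 + 0.1311·88 + 1.1010·23 + 0.0552·86 + 0.0734·69 + 0.0800·74 = 71.7223
  x_5 = 0.0529·31 + 0.0405·77 + 0.0747·79 + 0.0354·88 + 0.1186·23 + 1.0380·86 + 0.0322·69 + 0.1009·74 = 115.4567
  x_6 = 0.1302·31 + 0.1528·77 + 0.1732·79 + 0.1297·88 + 0.1572·23 + 0.1456·86 + 1.0661·69 + 0.1069·74 = 138.5132
  x_7 = 0.0931·31 + 0.1334·77 + 0.1621·79 + 0.0578·88 + 0.0785·23 + 0.0574·86 + 0.0890·69 + 1.1548·74 = 129.3784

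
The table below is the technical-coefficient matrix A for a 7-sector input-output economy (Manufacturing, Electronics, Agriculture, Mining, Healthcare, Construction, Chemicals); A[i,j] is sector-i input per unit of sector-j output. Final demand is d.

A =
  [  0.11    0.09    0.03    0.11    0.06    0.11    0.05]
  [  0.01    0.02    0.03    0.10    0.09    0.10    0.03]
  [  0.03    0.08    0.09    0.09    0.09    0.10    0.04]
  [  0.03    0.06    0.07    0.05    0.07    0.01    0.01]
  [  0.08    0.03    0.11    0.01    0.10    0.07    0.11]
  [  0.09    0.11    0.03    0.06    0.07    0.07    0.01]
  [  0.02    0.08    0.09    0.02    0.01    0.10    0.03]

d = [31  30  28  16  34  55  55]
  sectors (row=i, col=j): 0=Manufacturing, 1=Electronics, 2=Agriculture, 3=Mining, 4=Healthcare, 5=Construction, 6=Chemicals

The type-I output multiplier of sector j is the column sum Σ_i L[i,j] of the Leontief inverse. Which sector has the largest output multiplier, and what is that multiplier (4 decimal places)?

Form M = I − A:
  [  0.89   -0.09   -0.03   -0.11   -0.06   -0.11   -0.05]
  [ -0.01    0.98   -0.03   -0.10   -0.09   -0.10   -0.03]
  [ -0.03   -0.08    0.91   -0.09   -0.09   -0.10   -0.04]
  [ -0.03   -0.06   -0.07    0.95   -0.07   -0.01   -0.01]
  [ -0.08   -0.03   -0.11   -0.01    0.90   -0.07   -0.11]
  [ -0.09   -0.11   -0.03   -0.06   -0.07    0.93   -0.01]
  [ -0.02   -0.08   -0.09   -0.02   -0.01   -0.10    0.97]
Leontief inverse L = M⁻¹:
  [  1.1667    0.1570    0.0877    0.1749    0.1312    0.1854    0.0872]
  [  0.0477    1.0646    0.0745    0.1366    0.1397    0.1463    0.0572]
  [  0.0786    0.1403    1.1500    0.1469    0.1598    0.1699    0.0772]
  [  0.0574    0.0925    0.1071    1.0844    0.1126    0.0521    0.0347]
  [  0.1324    0.0952    0.1734    0.0666    1.1653    0.1492    0.1513]
  [  0.1353    0.1601    0.0757    0.1135    0.1300    1.1322    0.0426]
  [  0.0518    0.1235    0.1265    0.0632    0.0568    0.1510    1.0513]
Total output x = L · d:
  x_0 = 1.1667·31 + 0.1570·30 + 0.0877·28 + 0.1749·16 + 0.1312·34 + 0.1854·55 + 0.0872·55 = 65.5879
  x_1 = 0.0477·31 + 1.0646·30 + 0.0745·28 + 0.1366·16 + 0.1397·34 + 0.1463·55 + 0.0572·55 = 53.6325
  x_2 = 0.0786·31 + 0.1403·30 + 1.1500·28 + 0.1469·16 + 0.1598·34 + 0.1699·55 + 0.0772·55 = 60.2195
  x_3 = 0.0574·31 + 0.0925·30 + 0.1071·28 + 1.0844·16 + 0.1126·34 + 0.0521·55 + 0.0347·55 = 33.5070
  x_4 = 0.1324·31 + 0.0952·30 + 0.1734·28 + 0.0666·16 + 1.1653·34 + 0.1492·55 + 0.1513·55 = 69.0265
  x_5 = 0.1353·31 + 0.1601·30 + 0.0757·28 + 0.1135·16 + 0.1300·34 + 1.1322·55 + 0.0426·55 = 81.9683
  x_6 = 0.0518·31 + 0.1235·30 + 0.1265·28 + 0.0632·16 + 0.0568·34 + 0.1510·55 + 1.0513·55 = 77.9169
Output multipliers (column sums of L):
  Manufacturing: 1.6699
  Electronics: 1.8332
  Agriculture: 1.7949
  Mining: 1.7860
  Healthcare: 1.8953
  Construction: 1.9862
  Chemicals: 1.5015

Construction (1.9862)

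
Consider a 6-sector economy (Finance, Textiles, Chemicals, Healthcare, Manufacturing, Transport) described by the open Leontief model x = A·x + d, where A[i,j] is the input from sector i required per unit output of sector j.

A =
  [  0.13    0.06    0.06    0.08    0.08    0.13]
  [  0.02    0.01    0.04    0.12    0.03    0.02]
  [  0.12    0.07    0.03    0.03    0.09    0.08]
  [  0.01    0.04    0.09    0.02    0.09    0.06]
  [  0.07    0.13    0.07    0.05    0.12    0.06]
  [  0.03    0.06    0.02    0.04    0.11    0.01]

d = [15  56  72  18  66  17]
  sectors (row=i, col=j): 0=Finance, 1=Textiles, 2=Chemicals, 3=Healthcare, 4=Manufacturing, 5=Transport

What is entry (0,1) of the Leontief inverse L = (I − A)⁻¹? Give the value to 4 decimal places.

L[0,1] = 0.1167

Form M = I − A:
  [  0.87   -0.06   -0.06   -0.08   -0.08   -0.13]
  [ -0.02    0.99   -0.04   -0.12   -0.03   -0.02]
  [ -0.12   -0.07    0.97   -0.03   -0.09   -0.08]
  [ -0.01   -0.04   -0.09    0.98   -0.09   -0.06]
  [ -0.07   -0.13   -0.07   -0.05    0.88   -0.06]
  [ -0.03   -0.06   -0.02   -0.04   -0.11    0.99]
Leontief inverse L = M⁻¹:
  [  1.1873    0.1167    0.1056    0.1301    0.1591    0.1843]
  [  0.0408    1.0338    0.0634    0.1369    0.0649    0.0436]
  [  0.1670    0.1158    1.0663    0.0732    0.1512    0.1240]
  [  0.0436    0.0763    0.1147    1.0474    0.1365    0.0883]
  [  0.1201    0.1818    0.1122    0.1005    1.1886    0.1066]
  [  0.0569    0.0918    0.0457    0.0672    0.1494    1.0363]
Total output x = L · d:
  x_0 = 1.1873·15 + 0.1167·56 + 0.1056·72 + 0.1301·18 + 0.1591·66 + 0.1843·17 = 47.9246
  x_1 = 0.0408·15 + 1.0338·56 + 0.0634·72 + 0.1369·18 + 0.0649·66 + 0.0436·17 = 70.5600
  x_2 = 0.1670·15 + 0.1158·56 + 1.0663·72 + 0.0732·18 + 0.1512·66 + 0.1240·17 = 99.1712
  x_3 = 0.0436·15 + 0.0763·56 + 0.1147·72 + 1.0474·18 + 0.1365·66 + 0.0883·17 = 42.5480
  x_4 = 0.1201·15 + 0.1818·56 + 0.1122·72 + 0.1005·18 + 1.1886·66 + 0.1066·17 = 102.1309
  x_5 = 0.0569·15 + 0.0918·56 + 0.0457·72 + 0.0672·18 + 0.1494·66 + 1.0363·17 = 37.9708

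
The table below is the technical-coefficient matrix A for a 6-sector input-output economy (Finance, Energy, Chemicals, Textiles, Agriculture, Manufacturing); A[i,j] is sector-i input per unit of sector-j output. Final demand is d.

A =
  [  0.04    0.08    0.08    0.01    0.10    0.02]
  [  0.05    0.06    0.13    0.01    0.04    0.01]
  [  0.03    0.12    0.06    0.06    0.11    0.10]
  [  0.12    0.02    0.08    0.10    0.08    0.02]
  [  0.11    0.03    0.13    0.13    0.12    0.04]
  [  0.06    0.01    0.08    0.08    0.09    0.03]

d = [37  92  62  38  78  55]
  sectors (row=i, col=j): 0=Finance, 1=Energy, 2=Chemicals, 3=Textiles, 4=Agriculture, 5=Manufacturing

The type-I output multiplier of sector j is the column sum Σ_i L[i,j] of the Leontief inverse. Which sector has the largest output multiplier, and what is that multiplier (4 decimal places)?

Chemicals (1.9571)

Form M = I − A:
  [  0.96   -0.08   -0.08   -0.01   -0.10   -0.02]
  [ -0.05    0.94   -0.13   -0.01   -0.04   -0.01]
  [ -0.03   -0.12    0.94   -0.06   -0.11   -0.10]
  [ -0.12   -0.02   -0.08    0.90   -0.08   -0.02]
  [ -0.11   -0.03   -0.13   -0.13    0.88   -0.04]
  [ -0.06   -0.01   -0.08   -0.08   -0.09    0.97]
Leontief inverse L = M⁻¹:
  [  1.0785    0.1157    0.1370    0.0486    0.1540    0.0449]
  [  0.0802    1.0974    0.1774    0.0409    0.0885    0.0357]
  [  0.0880    0.1628    1.1404    0.1170    0.1840    0.1311]
  [  0.1718    0.0631    0.1461    1.1495    0.1502    0.0492]
  [  0.1807    0.0873    0.2194    0.2003    1.2148    0.0815]
  [  0.1057    0.0452    0.1368    0.1265    0.1507    1.0565]
Total output x = L · d:
  x_0 = 1.0785·37 + 0.1157·92 + 0.1370·62 + 0.0486·38 + 0.1540·78 + 0.0449·55 = 75.3738
  x_1 = 0.0802·37 + 1.0974·92 + 0.1774·62 + 0.0409·38 + 0.0885·78 + 0.0357·55 = 125.3454
  x_2 = 0.0880·37 + 0.1628·92 + 1.1404·62 + 0.1170·38 + 0.1840·78 + 0.1311·55 = 114.9501
  x_3 = 0.1718·37 + 0.0631·92 + 0.1461·62 + 1.1495·38 + 0.1502·78 + 0.0492·55 = 79.3181
  x_4 = 0.1807·37 + 0.0873·92 + 0.2194·62 + 0.2003·38 + 1.2148·78 + 0.0815·55 = 135.1763
  x_5 = 0.1057·37 + 0.0452·92 + 0.1368·62 + 0.1265·38 + 0.1507·78 + 1.0565·55 = 91.2198
Output multipliers (column sums of L):
  Finance: 1.7050
  Energy: 1.5715
  Chemicals: 1.9571
  Textiles: 1.6829
  Agriculture: 1.9422
  Manufacturing: 1.3988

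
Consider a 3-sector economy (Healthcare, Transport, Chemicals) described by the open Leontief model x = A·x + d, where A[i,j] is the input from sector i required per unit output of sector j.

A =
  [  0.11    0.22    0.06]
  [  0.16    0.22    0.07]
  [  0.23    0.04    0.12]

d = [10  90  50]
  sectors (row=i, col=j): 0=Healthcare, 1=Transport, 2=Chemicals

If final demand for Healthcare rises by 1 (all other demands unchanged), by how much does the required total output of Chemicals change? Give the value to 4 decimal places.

Form M = I − A:
  [  0.89   -0.22   -0.06]
  [ -0.16    0.78   -0.07]
  [ -0.23   -0.04    0.88]
Leontief inverse L = M⁻¹:
  [  1.2148    0.3483    0.1105]
  [  0.2788    1.3672    0.1278]
  [  0.3302    0.1532    1.1711]
Total output x = L · d:
  x_0 = 1.2148·10 + 0.3483·90 + 0.1105·50 = 49.0210
  x_1 = 0.2788·10 + 1.3672·90 + 0.1278·50 = 132.2285
  x_2 = 0.3302·10 + 0.1532·90 + 1.1711·50 = 75.6409
Δx_2 = L[2,0] · Δd_0 = 0.3302 · 1 = 0.3302

0.3302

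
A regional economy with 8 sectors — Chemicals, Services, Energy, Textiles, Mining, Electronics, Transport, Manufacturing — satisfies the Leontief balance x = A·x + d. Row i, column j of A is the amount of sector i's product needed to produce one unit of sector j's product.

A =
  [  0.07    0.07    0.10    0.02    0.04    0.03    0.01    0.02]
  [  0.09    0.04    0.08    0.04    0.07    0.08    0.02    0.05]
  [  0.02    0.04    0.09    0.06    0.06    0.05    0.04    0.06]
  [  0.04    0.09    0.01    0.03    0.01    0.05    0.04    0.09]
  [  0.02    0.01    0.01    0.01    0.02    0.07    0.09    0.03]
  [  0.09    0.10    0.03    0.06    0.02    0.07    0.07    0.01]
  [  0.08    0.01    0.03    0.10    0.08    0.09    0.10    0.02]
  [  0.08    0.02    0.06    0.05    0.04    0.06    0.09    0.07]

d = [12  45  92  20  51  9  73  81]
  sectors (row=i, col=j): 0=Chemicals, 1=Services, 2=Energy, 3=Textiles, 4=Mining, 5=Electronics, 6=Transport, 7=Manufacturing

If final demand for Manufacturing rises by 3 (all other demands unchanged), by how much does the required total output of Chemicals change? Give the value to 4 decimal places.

Form M = I − A:
  [  0.93   -0.07   -0.10   -0.02   -0.04   -0.03   -0.01   -0.02]
  [ -0.09    0.96   -0.08   -0.04   -0.07   -0.08   -0.02   -0.05]
  [ -0.02   -0.04    0.91   -0.06   -0.06   -0.05   -0.04   -0.06]
  [ -0.04   -0.09   -0.01    0.97   -0.01   -0.05   -0.04   -0.09]
  [ -0.02   -0.01   -0.01   -0.01    0.98   -0.07   -0.09   -0.03]
  [ -0.09   -0.10   -0.03   -0.06   -0.02    0.93   -0.07   -0.01]
  [ -0.08   -0.01   -0.03   -0.10   -0.08   -0.09    0.90   -0.02]
  [ -0.08   -0.02   -0.06   -0.05   -0.04   -0.06   -0.09    0.93]
Leontief inverse L = M⁻¹:
  [  1.1051    0.0997    0.1380    0.0466    0.0676    0.0660    0.0392    0.0463]
  [  0.1374    1.0805    0.1237    0.0747    0.1022    0.1271    0.0627    0.0823]
  [  0.0616    0.0738    1.1261    0.0940    0.0901    0.0947    0.0822    0.0927]
  [  0.0844    0.1205    0.0452    1.0602    0.0384    0.0903    0.0754    0.1176]
  [  0.0518    0.0320    0.0306    0.0361    1.0408    0.1010    0.1207    0.0456]
  [  0.1417    0.1414    0.0728    0.0963    0.0547    1.1184    0.1088    0.0408]
  [  0.1329    0.0550    0.0685    0.1408    0.1141    0.1437    1.1511    0.0538]
  [  0.1307    0.0589    0.1023    0.0901    0.0752    0.1098    0.1377    1.1031]
Total output x = L · d:
  x_0 = 1.1051·12 + 0.0997·45 + 0.1380·92 + 0.0466·20 + 0.0676·51 + 0.0660·9 + 0.0392·73 + 0.0463·81 = 42.0234
  x_1 = 0.1374·12 + 1.0805·45 + 0.1237·92 + 0.0747·20 + 0.1022·51 + 0.1271·9 + 0.0627·73 + 0.0823·81 = 80.7424
  x_2 = 0.0616·12 + 0.0738·45 + 1.1261·92 + 0.0940·20 + 0.0901·51 + 0.0947·9 + 0.0822·73 + 0.0927·81 = 128.5033
  x_3 = 0.0844·12 + 0.1205·45 + 0.0452·92 + 1.0602·20 + 0.0384·51 + 0.0903·9 + 0.0754·73 + 0.1176·81 = 49.5975
  x_4 = 0.0518·12 + 0.0320·45 + 0.0306·92 + 0.0361·20 + 1.0408·51 + 0.1010·9 + 0.1207·73 + 0.0456·81 = 72.0973
  x_5 = 0.1417·12 + 0.1414·45 + 0.0728·92 + 0.0963·20 + 0.0547·51 + 1.1184·9 + 0.1088·73 + 0.0408·81 = 40.7889
  x_6 = 0.1329·12 + 0.0550·45 + 0.0685·92 + 0.1408·20 + 0.1141·51 + 0.1437·9 + 1.1511·73 + 0.0538·81 = 108.6845
  x_7 = 0.1307·12 + 0.0589·45 + 0.1023·92 + 0.0901·20 + 0.0752·51 + 0.1098·9 + 0.1377·73 + 1.1031·81 = 119.6555
Δx_0 = L[0,7] · Δd_7 = 0.0463 · 3 = 0.1388

0.1388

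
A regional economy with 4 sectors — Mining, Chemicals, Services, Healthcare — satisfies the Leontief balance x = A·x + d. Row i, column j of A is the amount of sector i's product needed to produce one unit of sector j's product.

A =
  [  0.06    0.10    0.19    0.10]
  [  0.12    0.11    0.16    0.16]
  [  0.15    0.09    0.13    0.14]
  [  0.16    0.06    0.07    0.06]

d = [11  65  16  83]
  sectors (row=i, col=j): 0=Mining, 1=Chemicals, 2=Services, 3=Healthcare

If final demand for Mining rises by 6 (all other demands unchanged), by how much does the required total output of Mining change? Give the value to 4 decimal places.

Form M = I − A:
  [  0.94   -0.10   -0.19   -0.10]
  [ -0.12    0.89   -0.16   -0.16]
  [ -0.15   -0.09    0.87   -0.14]
  [ -0.16   -0.06   -0.07    0.94]
Leontief inverse L = M⁻¹:
  [  1.1686    0.1754    0.3035    0.1994]
  [  0.2473    1.1999    0.2968    0.2748]
  [  0.2648    0.1736    1.2589    0.2452]
  [  0.2344    0.1194    0.1644    1.1336]
Total output x = L · d:
  x_0 = 1.1686·11 + 0.1754·65 + 0.3035·16 + 0.1994·83 = 45.6633
  x_1 = 0.2473·11 + 1.1999·65 + 0.2968·16 + 0.2748·83 = 108.2683
  x_2 = 0.2648·11 + 0.1736·65 + 1.2589·16 + 0.2452·83 = 54.6910
  x_3 = 0.2344·11 + 0.1194·65 + 0.1644·16 + 1.1336·83 = 107.0538
Δx_0 = L[0,0] · Δd_0 = 1.1686 · 6 = 7.0116

7.0116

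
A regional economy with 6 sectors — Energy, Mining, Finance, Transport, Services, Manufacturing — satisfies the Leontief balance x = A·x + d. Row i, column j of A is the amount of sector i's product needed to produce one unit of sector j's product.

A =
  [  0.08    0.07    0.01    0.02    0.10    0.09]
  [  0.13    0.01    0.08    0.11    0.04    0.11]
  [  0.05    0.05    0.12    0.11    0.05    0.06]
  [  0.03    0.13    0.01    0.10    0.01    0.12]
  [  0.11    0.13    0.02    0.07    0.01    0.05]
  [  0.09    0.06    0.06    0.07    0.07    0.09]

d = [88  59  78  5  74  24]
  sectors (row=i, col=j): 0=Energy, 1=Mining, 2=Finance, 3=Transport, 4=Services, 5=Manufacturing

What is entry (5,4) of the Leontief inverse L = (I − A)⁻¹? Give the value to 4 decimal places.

L[5,4] = 0.1080

Form M = I − A:
  [  0.92   -0.07   -0.01   -0.02   -0.10   -0.09]
  [ -0.13    0.99   -0.08   -0.11   -0.04   -0.11]
  [ -0.05   -0.05    0.88   -0.11   -0.05   -0.06]
  [ -0.03   -0.13   -0.01    0.90   -0.01   -0.12]
  [ -0.11   -0.13   -0.02   -0.07    0.99   -0.05]
  [ -0.09   -0.06   -0.06   -0.07   -0.07    0.91]
Leontief inverse L = M⁻¹:
  [  1.1377    0.1171    0.0372    0.0657    0.1325    0.1451]
  [  0.1915    1.0740    0.1161    0.1705    0.0833    0.1835]
  [  0.1065    0.1078    1.1600    0.1738    0.0845    0.1276]
  [  0.0889    0.1777    0.0442    1.1582    0.0434    0.1883]
  [  0.1677    0.1747    0.0507    0.1215    1.0460    0.1145]
  [  0.1519    0.1166    0.0951    0.1276    0.1080    1.1571]
Total output x = L · d:
  x_0 = 1.1377·88 + 0.1171·59 + 0.0372·78 + 0.0657·5 + 0.1325·74 + 0.1451·24 = 123.5455
  x_1 = 0.1915·88 + 1.0740·59 + 0.1161·78 + 0.1705·5 + 0.0833·74 + 0.1835·24 = 100.6975
  x_2 = 0.1065·88 + 0.1078·59 + 1.1600·78 + 0.1738·5 + 0.0845·74 + 0.1276·24 = 116.3921
  x_3 = 0.0889·88 + 0.1777·59 + 0.0442·78 + 1.1582·5 + 0.0434·74 + 0.1883·24 = 35.2738
  x_4 = 0.1677·88 + 0.1747·59 + 0.0507·78 + 0.1215·5 + 1.0460·74 + 0.1145·24 = 109.7787
  x_5 = 0.1519·88 + 0.1166·59 + 0.0951·78 + 0.1276·5 + 0.1080·74 + 1.1571·24 = 64.0639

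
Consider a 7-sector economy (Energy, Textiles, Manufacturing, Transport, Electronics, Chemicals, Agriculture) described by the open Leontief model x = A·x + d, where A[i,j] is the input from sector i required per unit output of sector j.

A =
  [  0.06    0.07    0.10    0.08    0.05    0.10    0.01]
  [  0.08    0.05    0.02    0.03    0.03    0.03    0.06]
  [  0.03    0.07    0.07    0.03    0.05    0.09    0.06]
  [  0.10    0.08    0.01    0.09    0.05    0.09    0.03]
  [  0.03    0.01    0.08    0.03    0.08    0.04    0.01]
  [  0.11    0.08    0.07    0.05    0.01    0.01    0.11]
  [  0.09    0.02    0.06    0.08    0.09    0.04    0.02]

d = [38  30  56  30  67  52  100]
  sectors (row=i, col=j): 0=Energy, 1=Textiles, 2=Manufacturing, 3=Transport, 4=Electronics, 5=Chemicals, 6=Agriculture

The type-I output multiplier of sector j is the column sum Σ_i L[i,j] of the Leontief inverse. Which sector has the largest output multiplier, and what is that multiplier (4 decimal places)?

Form M = I − A:
  [  0.94   -0.07   -0.10   -0.08   -0.05   -0.10   -0.01]
  [ -0.08    0.95   -0.02   -0.03   -0.03   -0.03   -0.06]
  [ -0.03   -0.07    0.93   -0.03   -0.05   -0.09   -0.06]
  [ -0.10   -0.08   -0.01    0.91   -0.05   -0.09   -0.03]
  [ -0.03   -0.01   -0.08   -0.03    0.92   -0.04   -0.01]
  [ -0.11   -0.08   -0.07   -0.05   -0.01    0.99   -0.11]
  [ -0.09   -0.02   -0.06   -0.08   -0.09   -0.04    0.98]
Leontief inverse L = M⁻¹:
  [  1.1159    0.1174    0.1453    0.1218    0.0853    0.1460    0.0485]
  [  0.1160    1.0772    0.0507    0.0595    0.0558    0.0598    0.0793]
  [  0.0773    0.1061    1.1089    0.0645    0.0818    0.1247    0.0920]
  [  0.1573    0.1245    0.0532    1.1343    0.0848    0.1336    0.0631]
  [  0.0580    0.0347    0.1095    0.0526    1.1037    0.0674    0.0299]
  [  0.1623    0.1206    0.1137    0.0938    0.0490    1.0566    0.1380]
  [  0.1344    0.0575    0.1013    0.1176    0.1243    0.0825    1.0456]
Total output x = L · d:
  x_0 = 1.1159·38 + 0.1174·30 + 0.1453·56 + 0.1218·30 + 0.0853·67 + 0.1460·52 + 0.0485·100 = 75.8666
  x_1 = 0.1160·38 + 1.0772·30 + 0.0507·56 + 0.0595·30 + 0.0558·67 + 0.0598·52 + 0.0793·100 = 56.1364
  x_2 = 0.0773·38 + 0.1061·30 + 1.1089·56 + 0.0645·30 + 0.0818·67 + 0.1247·52 + 0.0920·100 = 91.3190
  x_3 = 0.1573·38 + 0.1245·30 + 0.0532·56 + 1.1343·30 + 0.0848·67 + 0.1336·52 + 0.0631·100 = 65.6548
  x_4 = 0.0580·38 + 0.0347·30 + 0.1095·56 + 0.0526·30 + 1.1037·67 + 0.0674·52 + 0.0299·100 = 91.3958
  x_5 = 0.1623·38 + 0.1206·30 + 0.1137·56 + 0.0938·30 + 0.0490·67 + 1.0566·52 + 0.1380·100 = 90.9884
  x_6 = 0.1344·38 + 0.0575·30 + 0.1013·56 + 0.1176·30 + 0.1243·67 + 0.0825·52 + 1.0456·100 = 133.2116
Output multipliers (column sums of L):
  Energy: 1.8212
  Textiles: 1.6381
  Manufacturing: 1.6826
  Transport: 1.6441
  Electronics: 1.5847
  Chemicals: 1.6706
  Agriculture: 1.4963

Energy (1.8212)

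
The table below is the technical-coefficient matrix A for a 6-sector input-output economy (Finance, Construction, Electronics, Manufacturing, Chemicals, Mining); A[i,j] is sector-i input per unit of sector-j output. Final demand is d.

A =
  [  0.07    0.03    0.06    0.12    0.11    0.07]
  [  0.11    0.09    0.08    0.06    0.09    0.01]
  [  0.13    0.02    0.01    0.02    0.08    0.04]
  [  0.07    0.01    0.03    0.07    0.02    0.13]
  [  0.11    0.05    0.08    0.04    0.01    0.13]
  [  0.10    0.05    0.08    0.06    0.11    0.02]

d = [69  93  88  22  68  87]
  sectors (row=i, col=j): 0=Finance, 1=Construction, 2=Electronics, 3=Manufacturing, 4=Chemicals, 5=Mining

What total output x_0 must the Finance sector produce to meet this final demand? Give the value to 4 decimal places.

118.8570

Form M = I − A:
  [  0.93   -0.03   -0.06   -0.12   -0.11   -0.07]
  [ -0.11    0.91   -0.08   -0.06   -0.09   -0.01]
  [ -0.13   -0.02    0.99   -0.02   -0.08   -0.04]
  [ -0.07   -0.01   -0.03    0.93   -0.02   -0.13]
  [ -0.11   -0.05   -0.08   -0.04    0.99   -0.13]
  [ -0.10   -0.05   -0.08   -0.06   -0.11    0.98]
Leontief inverse L = M⁻¹:
  [  1.1417    0.0575    0.1022    0.1684    0.1581    0.1296]
  [  0.1809    1.1199    0.1212    0.1083    0.1408    0.0623]
  [  0.1771    0.0402    1.0417    0.0580    0.1174    0.0788]
  [  0.1208    0.0301    0.0618    1.1075    0.0620    0.1666]
  [  0.1772    0.0775    0.1198    0.0874    1.0673    0.1715]
  [  0.1675    0.0768    0.1189    0.1051    0.1565    1.0727]
Total output x = L · d:
  x_0 = 1.1417·69 + 0.0575·93 + 0.1022·88 + 0.1684·22 + 0.1581·68 + 0.1296·87 = 118.8570
  x_1 = 0.1809·69 + 1.1199·93 + 0.1212·88 + 0.1083·22 + 0.1408·68 + 0.0623·87 = 144.6733
  x_2 = 0.1771·69 + 0.0402·93 + 1.0417·88 + 0.0580·22 + 0.1174·68 + 0.0788·87 = 123.7445
  x_3 = 0.1208·69 + 0.0301·93 + 0.0618·88 + 1.1075·22 + 0.0620·68 + 0.1666·87 = 59.6496
  x_4 = 0.1772·69 + 0.0775·93 + 0.1198·88 + 0.0874·22 + 1.0673·68 + 0.1715·87 = 119.3946
  x_5 = 0.1675·69 + 0.0768·93 + 0.1189·88 + 0.1051·22 + 0.1565·68 + 1.0727·87 = 135.4401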